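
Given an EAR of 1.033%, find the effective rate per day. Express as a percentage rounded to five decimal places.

0.00282%

The per-day rate i satisfies (1 + i)^365 = 1 + 0.01033.
i = 1.01033^(1/365) − 1 = 0.0000282 = 0.00282%.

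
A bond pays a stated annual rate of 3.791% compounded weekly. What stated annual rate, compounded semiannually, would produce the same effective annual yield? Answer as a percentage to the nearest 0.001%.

EAR = (1 + 0.03791/52)^52 − 1 = 0.038623.
Solve (1 + r/2)^2 = 1.038623: r/2 = 1.038623^(1/2) − 1 = 0.019129, so r = 0.038257 = 3.826%.

3.826%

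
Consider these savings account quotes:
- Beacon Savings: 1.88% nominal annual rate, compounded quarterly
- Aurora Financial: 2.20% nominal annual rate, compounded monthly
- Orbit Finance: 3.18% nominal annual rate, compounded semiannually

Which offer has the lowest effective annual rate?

Beacon Savings

Beacon Savings: (1 + 0.0188/4)^4 − 1 = 1.893%
Aurora Financial: (1 + 0.0220/12)^12 − 1 = 2.222%
Orbit Finance: (1 + 0.0318/2)^2 − 1 = 3.205%
The lowest effective annual rate is Beacon Savings at 1.893%.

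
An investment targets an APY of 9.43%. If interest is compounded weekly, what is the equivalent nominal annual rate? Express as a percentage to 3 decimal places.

(1 + r/52)^52 − 1 = 0.0943, so 1 + r/52 = 1.0943^(1/52).
r/52 = 0.001734, so r = 0.090193 = 9.019%.

9.019%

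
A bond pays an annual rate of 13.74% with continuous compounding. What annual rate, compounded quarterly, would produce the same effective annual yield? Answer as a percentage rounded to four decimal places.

13.9787%

EAR under continuous compounding: e^0.1374 − 1 = 0.147287.
Solve (1 + r/4)^4 = 1.147287: r/4 = 1.147287^(1/4) − 1 = 0.034947, so r = 0.139787 = 13.9787%.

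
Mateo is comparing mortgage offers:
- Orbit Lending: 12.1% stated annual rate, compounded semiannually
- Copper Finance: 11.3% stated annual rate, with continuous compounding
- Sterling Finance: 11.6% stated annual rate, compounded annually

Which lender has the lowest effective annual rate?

Orbit Lending: (1 + 0.121/2)^2 − 1 = 12.466%
Copper Finance: e^0.113 − 1 = 11.963%
Sterling Finance: compounded annually, EAR = 11.600%
The lowest effective annual rate is Sterling Finance at 11.600%.

Sterling Finance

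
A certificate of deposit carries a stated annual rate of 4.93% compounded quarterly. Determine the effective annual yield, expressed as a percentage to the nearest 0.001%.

5.022%

EAR = (1 + 0.0493/4)^4 − 1.
= (1 + 0.012325)^4 − 1 = 1.050219 − 1 = 5.022%.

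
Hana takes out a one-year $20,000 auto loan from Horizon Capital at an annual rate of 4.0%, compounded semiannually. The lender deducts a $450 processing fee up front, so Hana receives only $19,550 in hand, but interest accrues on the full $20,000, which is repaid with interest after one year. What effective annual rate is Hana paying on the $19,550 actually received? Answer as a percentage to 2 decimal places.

Amount owed after one year: 20,000 × (1 + 0.040/2)^2 = 20,000 × 1.040400 = $20,808.00.
Effective rate on net proceeds: 20,808.00 / 19,550 − 1 = 0.064348 = 6.43%.

6.43%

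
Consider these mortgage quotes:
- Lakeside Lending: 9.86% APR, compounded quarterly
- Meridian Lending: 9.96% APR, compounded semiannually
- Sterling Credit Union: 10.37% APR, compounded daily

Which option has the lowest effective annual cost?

Lakeside Lending: (1 + 0.0986/4)^4 − 1 = 10.231%
Meridian Lending: (1 + 0.0996/2)^2 − 1 = 10.208%
Sterling Credit Union: (1 + 0.1037/365)^365 − 1 = 10.925%
The lowest effective annual rate is Meridian Lending at 10.208%.

Meridian Lending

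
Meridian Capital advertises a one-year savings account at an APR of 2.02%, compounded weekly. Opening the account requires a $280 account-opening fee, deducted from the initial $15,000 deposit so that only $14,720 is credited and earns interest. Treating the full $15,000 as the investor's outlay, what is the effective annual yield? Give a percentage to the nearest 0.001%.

0.135%

Value after one year: 14,720 × (1 + 0.0202/52)^52 = 14,720 × 1.020401 = $15,020.31.
Effective yield on the $15,000 outlay: 15,020.31 / 15,000 − 1 = 0.001354 = 0.135%.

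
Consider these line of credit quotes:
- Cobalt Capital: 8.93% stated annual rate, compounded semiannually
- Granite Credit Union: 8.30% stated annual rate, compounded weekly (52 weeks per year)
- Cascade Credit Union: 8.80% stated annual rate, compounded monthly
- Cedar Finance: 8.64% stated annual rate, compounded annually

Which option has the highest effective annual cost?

Cobalt Capital: (1 + 0.0893/2)^2 − 1 = 9.129%
Granite Credit Union: (1 + 0.0830/52)^52 − 1 = 8.647%
Cascade Credit Union: (1 + 0.0880/12)^12 − 1 = 9.164%
Cedar Finance: compounded annually, EAR = 8.640%
The highest effective annual rate is Cascade Credit Union at 9.164%.

Cascade Credit Union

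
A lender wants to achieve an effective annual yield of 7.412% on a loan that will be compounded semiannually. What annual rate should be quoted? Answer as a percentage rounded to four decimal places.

7.2795%

(1 + r/2)^2 − 1 = 0.07412, so 1 + r/2 = 1.07412^(1/2).
r/2 = 0.036398, so r = 0.072795 = 7.2795%.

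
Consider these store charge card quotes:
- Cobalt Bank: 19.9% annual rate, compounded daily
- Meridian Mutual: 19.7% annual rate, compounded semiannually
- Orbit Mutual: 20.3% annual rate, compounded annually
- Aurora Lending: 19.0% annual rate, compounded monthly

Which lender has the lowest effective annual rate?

Cobalt Bank: (1 + 0.199/365)^365 − 1 = 22.012%
Meridian Mutual: (1 + 0.197/2)^2 − 1 = 20.670%
Orbit Mutual: compounded annually, EAR = 20.300%
Aurora Lending: (1 + 0.190/12)^12 − 1 = 20.745%
The lowest effective annual rate is Orbit Mutual at 20.300%.

Orbit Mutual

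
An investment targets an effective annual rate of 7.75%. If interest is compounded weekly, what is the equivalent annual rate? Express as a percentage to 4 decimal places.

7.4697%

(1 + r/52)^52 − 1 = 0.0775, so 1 + r/52 = 1.0775^(1/52).
r/52 = 0.001436, so r = 0.074697 = 7.4697%.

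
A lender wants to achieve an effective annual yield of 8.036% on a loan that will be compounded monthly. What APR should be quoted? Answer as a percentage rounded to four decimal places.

7.7544%

(1 + r/12)^12 − 1 = 0.08036, so 1 + r/12 = 1.08036^(1/12).
r/12 = 0.006462, so r = 0.077544 = 7.7544%.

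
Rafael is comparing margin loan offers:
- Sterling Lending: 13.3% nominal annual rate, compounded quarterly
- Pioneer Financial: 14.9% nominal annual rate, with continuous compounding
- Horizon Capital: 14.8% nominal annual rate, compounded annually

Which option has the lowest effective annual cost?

Sterling Lending: (1 + 0.133/4)^4 − 1 = 13.978%
Pioneer Financial: e^0.149 − 1 = 16.067%
Horizon Capital: compounded annually, EAR = 14.800%
The lowest effective annual rate is Sterling Lending at 13.978%.

Sterling Lending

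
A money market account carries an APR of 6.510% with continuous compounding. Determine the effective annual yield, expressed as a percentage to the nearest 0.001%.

6.727%

With continuous compounding, EAR = e^0.06510 − 1.
e^0.06510 = 1.067266, so EAR = 0.067266 = 6.727%.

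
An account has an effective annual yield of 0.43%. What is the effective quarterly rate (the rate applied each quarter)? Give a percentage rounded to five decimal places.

0.10733%

The per-quarter rate i satisfies (1 + i)^4 = 1 + 0.0043.
i = 1.0043^(1/4) − 1 = 0.0010733 = 0.10733%.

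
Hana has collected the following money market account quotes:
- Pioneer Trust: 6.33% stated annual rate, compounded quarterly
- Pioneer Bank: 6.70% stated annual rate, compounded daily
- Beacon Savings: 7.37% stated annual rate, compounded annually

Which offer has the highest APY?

Beacon Savings

Pioneer Trust: (1 + 0.0633/4)^4 − 1 = 6.482%
Pioneer Bank: (1 + 0.0670/365)^365 − 1 = 6.929%
Beacon Savings: compounded annually, EAR = 7.370%
The highest effective annual rate is Beacon Savings at 7.370%.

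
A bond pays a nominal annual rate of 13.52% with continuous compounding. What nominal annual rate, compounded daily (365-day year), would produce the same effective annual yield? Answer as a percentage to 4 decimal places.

13.5225%

EAR under continuous compounding: e^0.1352 − 1 = 0.144766.
Solve (1 + r/365)^365 = 1.144766: r/365 = 1.144766^(1/365) − 1 = 0.000370, so r = 0.135225 = 13.5225%.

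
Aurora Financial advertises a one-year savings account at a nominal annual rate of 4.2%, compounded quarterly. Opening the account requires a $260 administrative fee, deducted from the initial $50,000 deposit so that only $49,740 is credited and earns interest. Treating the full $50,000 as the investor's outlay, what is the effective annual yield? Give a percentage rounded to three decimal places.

Value after one year: 49,740 × (1 + 0.042/4)^4 = 49,740 × 1.042666 = $51,862.21.
Effective yield on the $50,000 outlay: 51,862.21 / 50,000 − 1 = 0.037244 = 3.724%.

3.724%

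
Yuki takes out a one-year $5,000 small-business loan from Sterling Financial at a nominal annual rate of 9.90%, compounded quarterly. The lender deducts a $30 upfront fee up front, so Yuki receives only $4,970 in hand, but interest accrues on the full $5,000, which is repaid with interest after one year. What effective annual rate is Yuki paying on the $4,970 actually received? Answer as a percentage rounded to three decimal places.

Amount owed after one year: 5,000 × (1 + 0.0990/4)^4 = 5,000 × 1.102736 = $5,513.68.
Effective rate on net proceeds: 5,513.68 / 4,970 − 1 = 0.109393 = 10.939%.

10.939%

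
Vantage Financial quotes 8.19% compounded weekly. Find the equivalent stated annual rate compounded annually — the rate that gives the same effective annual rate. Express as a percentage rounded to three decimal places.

EAR = (1 + 0.0819/52)^52 − 1 = 0.085277.
Compounded annually, the equivalent nominal rate is the EAR itself: 8.528%.

8.528%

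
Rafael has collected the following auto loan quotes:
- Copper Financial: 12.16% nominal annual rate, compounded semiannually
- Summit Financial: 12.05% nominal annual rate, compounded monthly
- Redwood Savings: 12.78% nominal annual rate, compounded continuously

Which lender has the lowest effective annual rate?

Copper Financial: (1 + 0.1216/2)^2 − 1 = 12.530%
Summit Financial: (1 + 0.1205/12)^12 − 1 = 12.738%
Redwood Savings: e^0.1278 − 1 = 13.633%
The lowest effective annual rate is Copper Financial at 12.530%.

Copper Financial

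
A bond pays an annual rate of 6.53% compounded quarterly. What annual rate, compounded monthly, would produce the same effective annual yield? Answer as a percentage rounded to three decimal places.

EAR = (1 + 0.0653/4)^4 − 1 = 0.066917.
Solve (1 + r/12)^12 = 1.066917: r/12 = 1.066917^(1/12) − 1 = 0.005412, so r = 0.064948 = 6.495%.

6.495%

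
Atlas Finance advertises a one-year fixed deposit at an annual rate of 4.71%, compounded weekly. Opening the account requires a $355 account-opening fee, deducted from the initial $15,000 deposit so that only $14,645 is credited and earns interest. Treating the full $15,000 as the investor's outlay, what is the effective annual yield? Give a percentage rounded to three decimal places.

Value after one year: 14,645 × (1 + 0.0471/52)^52 = 14,645 × 1.048204 = $15,350.95.
Effective yield on the $15,000 outlay: 15,350.95 / 15,000 − 1 = 0.023397 = 2.340%.

2.340%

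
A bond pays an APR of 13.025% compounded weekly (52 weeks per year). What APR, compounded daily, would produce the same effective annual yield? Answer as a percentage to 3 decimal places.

EAR = (1 + 0.13025/52)^52 − 1 = 0.138928.
Solve (1 + r/365)^365 = 1.138928: r/365 = 1.138928^(1/365) − 1 = 0.000356, so r = 0.130110 = 13.011%.

13.011%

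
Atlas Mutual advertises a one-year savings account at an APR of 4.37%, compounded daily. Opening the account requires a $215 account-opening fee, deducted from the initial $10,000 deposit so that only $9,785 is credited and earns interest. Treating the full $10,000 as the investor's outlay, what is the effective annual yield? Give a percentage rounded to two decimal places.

2.22%

Value after one year: 9,785 × (1 + 0.0437/365)^365 = 9,785 × 1.044666 = $10,222.06.
Effective yield on the $10,000 outlay: 10,222.06 / 10,000 − 1 = 0.022206 = 2.22%.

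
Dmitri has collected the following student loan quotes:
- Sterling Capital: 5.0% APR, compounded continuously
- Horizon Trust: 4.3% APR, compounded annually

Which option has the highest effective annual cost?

Sterling Capital

Sterling Capital: e^0.050 − 1 = 5.127%
Horizon Trust: compounded annually, EAR = 4.300%
The highest effective annual rate is Sterling Capital at 5.127%.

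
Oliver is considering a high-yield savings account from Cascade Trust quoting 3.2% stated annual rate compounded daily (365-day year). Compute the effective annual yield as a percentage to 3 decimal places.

EAR = (1 + 0.032/365)^365 − 1.
= (1 + 0.000088)^365 − 1 = 1.032516 − 1 = 3.252%.

3.252%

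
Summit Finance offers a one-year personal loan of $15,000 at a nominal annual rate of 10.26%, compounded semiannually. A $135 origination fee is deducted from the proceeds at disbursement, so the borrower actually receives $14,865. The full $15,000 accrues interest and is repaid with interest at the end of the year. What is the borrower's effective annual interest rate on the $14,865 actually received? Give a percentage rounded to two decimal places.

Amount owed after one year: 15,000 × (1 + 0.1026/2)^2 = 15,000 × 1.105232 = $16,578.48.
Effective rate on net proceeds: 16,578.48 / 14,865 − 1 = 0.115269 = 11.53%.

11.53%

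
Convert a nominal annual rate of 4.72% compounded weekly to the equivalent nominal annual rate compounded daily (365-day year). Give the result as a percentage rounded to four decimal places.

EAR = (1 + 0.0472/52)^52 − 1 = 0.048309.
Solve (1 + r/365)^365 = 1.048309: r/365 = 1.048309^(1/365) − 1 = 0.000129, so r = 0.047182 = 4.7182%.

4.7182%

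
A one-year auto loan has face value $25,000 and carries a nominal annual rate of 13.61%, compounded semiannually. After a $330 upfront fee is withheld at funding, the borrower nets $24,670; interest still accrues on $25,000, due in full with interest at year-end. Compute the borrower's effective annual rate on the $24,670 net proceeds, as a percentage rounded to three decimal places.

Amount owed after one year: 25,000 × (1 + 0.1361/2)^2 = 25,000 × 1.140731 = $28,518.27.
Effective rate on net proceeds: 28,518.27 / 24,670 − 1 = 0.155990 = 15.599%.

15.599%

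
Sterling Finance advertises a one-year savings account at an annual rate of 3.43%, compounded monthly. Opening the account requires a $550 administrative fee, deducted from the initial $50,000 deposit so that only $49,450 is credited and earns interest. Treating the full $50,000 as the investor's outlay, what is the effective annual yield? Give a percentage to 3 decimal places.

2.346%

Value after one year: 49,450 × (1 + 0.0343/12)^12 = 49,450 × 1.034844 = $51,173.06.
Effective yield on the $50,000 outlay: 51,173.06 / 50,000 − 1 = 0.023461 = 2.346%.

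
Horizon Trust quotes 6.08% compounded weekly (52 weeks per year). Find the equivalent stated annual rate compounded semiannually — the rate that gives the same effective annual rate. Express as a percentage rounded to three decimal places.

6.170%

EAR = (1 + 0.0608/52)^52 − 1 = 0.062649.
Solve (1 + r/2)^2 = 1.062649: r/2 = 1.062649^(1/2) − 1 = 0.030848, so r = 0.061697 = 6.170%.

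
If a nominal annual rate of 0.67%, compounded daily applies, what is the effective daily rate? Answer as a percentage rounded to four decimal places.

0.0018%

With a nominal annual rate compounded daily, the periodic rate is the nominal rate divided by 365.
i = 0.0067 / 365 = 0.0000184 = 0.0018%.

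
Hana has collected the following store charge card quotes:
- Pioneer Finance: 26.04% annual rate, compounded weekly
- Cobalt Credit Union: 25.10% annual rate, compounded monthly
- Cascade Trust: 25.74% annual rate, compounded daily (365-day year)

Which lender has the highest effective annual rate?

Pioneer Finance: (1 + 0.2604/52)^52 − 1 = 29.661%
Cobalt Credit Union: (1 + 0.2510/12)^12 − 1 = 28.199%
Cascade Trust: (1 + 0.2574/365)^365 − 1 = 29.345%
The highest effective annual rate is Pioneer Finance at 29.661%.

Pioneer Finance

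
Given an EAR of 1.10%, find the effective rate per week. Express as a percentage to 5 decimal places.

0.02104%

The per-week rate i satisfies (1 + i)^52 = 1 + 0.0110.
i = 1.0110^(1/52) − 1 = 0.0002104 = 0.02104%.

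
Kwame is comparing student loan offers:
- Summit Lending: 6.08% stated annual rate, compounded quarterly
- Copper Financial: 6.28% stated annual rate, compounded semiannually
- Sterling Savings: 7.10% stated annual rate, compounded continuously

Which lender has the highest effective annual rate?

Summit Lending: (1 + 0.0608/4)^4 − 1 = 6.220%
Copper Financial: (1 + 0.0628/2)^2 − 1 = 6.379%
Sterling Savings: e^0.0710 − 1 = 7.358%
The highest effective annual rate is Sterling Savings at 7.358%.

Sterling Savings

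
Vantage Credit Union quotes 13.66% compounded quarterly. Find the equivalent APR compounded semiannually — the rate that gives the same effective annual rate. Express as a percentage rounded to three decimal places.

EAR = (1 + 0.1366/4)^4 − 1 = 0.143758.
Solve (1 + r/2)^2 = 1.143758: r/2 = 1.143758^(1/2) − 1 = 0.069466, so r = 0.138932 = 13.893%.

13.893%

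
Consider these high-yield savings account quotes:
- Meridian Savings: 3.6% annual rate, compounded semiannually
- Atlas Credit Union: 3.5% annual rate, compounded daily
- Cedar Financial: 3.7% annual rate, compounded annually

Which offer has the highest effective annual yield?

Meridian Savings: (1 + 0.036/2)^2 − 1 = 3.632%
Atlas Credit Union: (1 + 0.035/365)^365 − 1 = 3.562%
Cedar Financial: compounded annually, EAR = 3.700%
The highest effective annual rate is Cedar Financial at 3.700%.

Cedar Financial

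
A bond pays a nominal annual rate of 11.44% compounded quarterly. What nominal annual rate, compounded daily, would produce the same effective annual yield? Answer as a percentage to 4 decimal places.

EAR = (1 + 0.1144/4)^4 − 1 = 0.119402.
Solve (1 + r/365)^365 = 1.119402: r/365 = 1.119402^(1/365) − 1 = 0.000309, so r = 0.112812 = 11.2812%.

11.2812%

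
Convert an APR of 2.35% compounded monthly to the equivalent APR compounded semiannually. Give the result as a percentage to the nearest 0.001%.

EAR = (1 + 0.0235/12)^12 − 1 = 0.023755.
Solve (1 + r/2)^2 = 1.023755: r/2 = 1.023755^(1/2) − 1 = 0.011808, so r = 0.023615 = 2.362%.

2.362%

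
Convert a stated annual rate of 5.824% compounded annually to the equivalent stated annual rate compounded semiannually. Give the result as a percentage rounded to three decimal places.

5.742%

Compounded annually, EAR = nominal = 0.058240.
Solve (1 + r/2)^2 = 1.058240: r/2 = 1.058240^(1/2) − 1 = 0.028708, so r = 0.057416 = 5.742%.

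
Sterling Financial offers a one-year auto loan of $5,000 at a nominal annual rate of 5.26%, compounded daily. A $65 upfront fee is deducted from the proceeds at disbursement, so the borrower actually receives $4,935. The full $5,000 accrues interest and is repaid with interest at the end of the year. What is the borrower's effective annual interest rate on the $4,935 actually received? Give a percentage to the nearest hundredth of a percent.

6.79%

Amount owed after one year: 5,000 × (1 + 0.0526/365)^365 = 5,000 × 1.054004 = $5,270.02.
Effective rate on net proceeds: 5,270.02 / 4,935 − 1 = 0.067886 = 6.79%.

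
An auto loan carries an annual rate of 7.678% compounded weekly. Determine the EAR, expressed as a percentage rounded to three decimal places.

EAR = (1 + 0.07678/52)^52 − 1.
= (1 + 0.001477)^52 − 1 = 1.079743 − 1 = 7.974%.

7.974%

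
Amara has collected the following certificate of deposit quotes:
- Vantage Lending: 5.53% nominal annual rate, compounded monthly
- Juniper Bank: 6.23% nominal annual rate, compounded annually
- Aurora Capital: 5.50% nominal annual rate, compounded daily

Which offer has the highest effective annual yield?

Vantage Lending: (1 + 0.0553/12)^12 − 1 = 5.672%
Juniper Bank: compounded annually, EAR = 6.230%
Aurora Capital: (1 + 0.0550/365)^365 − 1 = 5.654%
The highest effective annual rate is Juniper Bank at 6.230%.

Juniper Bank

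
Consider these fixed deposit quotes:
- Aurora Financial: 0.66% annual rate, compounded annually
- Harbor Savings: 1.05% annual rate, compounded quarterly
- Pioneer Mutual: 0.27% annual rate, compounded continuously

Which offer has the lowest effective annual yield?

Aurora Financial: compounded annually, EAR = 0.660%
Harbor Savings: (1 + 0.0105/4)^4 − 1 = 1.054%
Pioneer Mutual: e^0.0027 − 1 = 0.270%
The lowest effective annual rate is Pioneer Mutual at 0.270%.

Pioneer Mutual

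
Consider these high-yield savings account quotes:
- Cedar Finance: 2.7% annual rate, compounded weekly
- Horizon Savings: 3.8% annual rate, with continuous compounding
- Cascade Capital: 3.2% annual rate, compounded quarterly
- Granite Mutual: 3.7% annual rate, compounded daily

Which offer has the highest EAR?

Horizon Savings

Cedar Finance: (1 + 0.027/52)^52 − 1 = 2.736%
Horizon Savings: e^0.038 − 1 = 3.873%
Cascade Capital: (1 + 0.032/4)^4 − 1 = 3.239%
Granite Mutual: (1 + 0.037/365)^365 − 1 = 3.769%
The highest effective annual rate is Horizon Savings at 3.873%.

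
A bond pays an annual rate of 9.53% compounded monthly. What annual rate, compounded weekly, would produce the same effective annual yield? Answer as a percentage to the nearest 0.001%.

EAR = (1 + 0.0953/12)^12 − 1 = 0.099575.
Solve (1 + r/52)^52 = 1.099575: r/52 = 1.099575^(1/52) − 1 = 0.001827, so r = 0.095010 = 9.501%.

9.501%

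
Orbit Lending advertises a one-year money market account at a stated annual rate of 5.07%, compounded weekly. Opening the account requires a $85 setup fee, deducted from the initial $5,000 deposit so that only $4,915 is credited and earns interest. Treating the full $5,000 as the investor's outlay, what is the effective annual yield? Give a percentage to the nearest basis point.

Value after one year: 4,915 × (1 + 0.0507/52)^52 = 4,915 × 1.051981 = $5,170.49.
Effective yield on the $5,000 outlay: 5,170.49 / 5,000 − 1 = 0.034098 = 3.41%.

3.41%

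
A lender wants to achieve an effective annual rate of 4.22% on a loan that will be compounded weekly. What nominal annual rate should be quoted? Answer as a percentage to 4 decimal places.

4.1350%

(1 + r/52)^52 − 1 = 0.0422, so 1 + r/52 = 1.0422^(1/52).
r/52 = 0.000795, so r = 0.041350 = 4.1350%.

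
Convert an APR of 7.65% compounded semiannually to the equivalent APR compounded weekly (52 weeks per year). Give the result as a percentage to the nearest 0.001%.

EAR = (1 + 0.0765/2)^2 − 1 = 0.077963.
Solve (1 + r/52)^52 = 1.077963: r/52 = 1.077963^(1/52) − 1 = 0.001445, so r = 0.075127 = 7.513%.

7.513%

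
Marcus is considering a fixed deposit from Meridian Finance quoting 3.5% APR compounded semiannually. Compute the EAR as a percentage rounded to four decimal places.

EAR = (1 + 0.035/2)^2 − 1.
= (1 + 0.017500)^2 − 1 = 1.035306 − 1 = 3.5306%.

3.5306%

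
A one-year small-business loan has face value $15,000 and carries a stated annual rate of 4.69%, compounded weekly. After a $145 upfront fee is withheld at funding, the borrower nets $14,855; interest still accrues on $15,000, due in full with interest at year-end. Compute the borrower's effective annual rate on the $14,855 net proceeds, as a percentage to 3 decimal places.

5.822%

Amount owed after one year: 15,000 × (1 + 0.0469/52)^52 = 15,000 × 1.047995 = $15,719.93.
Effective rate on net proceeds: 15,719.93 / 14,855 − 1 = 0.058225 = 5.822%.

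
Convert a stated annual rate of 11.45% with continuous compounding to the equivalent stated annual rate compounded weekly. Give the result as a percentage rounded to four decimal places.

11.4626%

EAR under continuous compounding: e^0.1145 − 1 = 0.121313.
Solve (1 + r/52)^52 = 1.121313: r/52 = 1.121313^(1/52) − 1 = 0.002204, so r = 0.114626 = 11.4626%.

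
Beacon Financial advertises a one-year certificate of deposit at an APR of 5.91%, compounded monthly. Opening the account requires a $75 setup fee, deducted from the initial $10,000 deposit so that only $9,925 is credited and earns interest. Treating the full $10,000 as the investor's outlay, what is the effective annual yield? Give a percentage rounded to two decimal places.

Value after one year: 9,925 × (1 + 0.0591/12)^12 = 9,925 × 1.060727 = $10,527.72.
Effective yield on the $10,000 outlay: 10,527.72 / 10,000 − 1 = 0.052772 = 5.28%.

5.28%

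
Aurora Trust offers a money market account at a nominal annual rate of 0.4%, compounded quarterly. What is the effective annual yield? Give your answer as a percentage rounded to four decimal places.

0.4006%

EAR = (1 + 0.004/4)^4 − 1.
= 1.004006 − 1 = 0.4006%.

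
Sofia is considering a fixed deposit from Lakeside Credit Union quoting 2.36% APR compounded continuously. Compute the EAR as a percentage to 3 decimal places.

2.388%

With continuous compounding, EAR = e^0.0236 − 1.
e^0.0236 = 1.023881, so EAR = 0.023881 = 2.388%.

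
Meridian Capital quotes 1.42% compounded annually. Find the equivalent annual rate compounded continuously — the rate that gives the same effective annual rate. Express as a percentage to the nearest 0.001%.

Compounded annually, EAR = nominal = 0.014200.
Equivalent continuous rate: r = ln(1 + 0.014200) = 0.014100 = 1.410%.

1.410%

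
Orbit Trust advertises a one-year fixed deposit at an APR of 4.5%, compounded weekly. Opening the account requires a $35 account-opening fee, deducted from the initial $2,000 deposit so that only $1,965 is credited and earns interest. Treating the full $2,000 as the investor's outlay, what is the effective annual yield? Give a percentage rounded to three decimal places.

Value after one year: 1,965 × (1 + 0.045/52)^52 = 1,965 × 1.046008 = $2,055.40.
Effective yield on the $2,000 outlay: 2,055.40 / 2,000 − 1 = 0.027702 = 2.770%.

2.770%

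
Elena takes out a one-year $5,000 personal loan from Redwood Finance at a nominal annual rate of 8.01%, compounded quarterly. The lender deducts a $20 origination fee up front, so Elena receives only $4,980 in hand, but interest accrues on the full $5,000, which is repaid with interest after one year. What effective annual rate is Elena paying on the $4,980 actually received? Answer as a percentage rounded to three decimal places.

Amount owed after one year: 5,000 × (1 + 0.0801/4)^4 = 5,000 × 1.082538 = $5,412.69.
Effective rate on net proceeds: 5,412.69 / 4,980 − 1 = 0.086886 = 8.689%.

8.689%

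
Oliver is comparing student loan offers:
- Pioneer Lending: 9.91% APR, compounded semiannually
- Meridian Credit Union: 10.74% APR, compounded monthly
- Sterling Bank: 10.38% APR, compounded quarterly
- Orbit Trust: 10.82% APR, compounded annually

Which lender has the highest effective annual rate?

Pioneer Lending: (1 + 0.0991/2)^2 − 1 = 10.156%
Meridian Credit Union: (1 + 0.1074/12)^12 − 1 = 11.285%
Sterling Bank: (1 + 0.1038/4)^4 − 1 = 10.791%
Orbit Trust: compounded annually, EAR = 10.820%
The highest effective annual rate is Meridian Credit Union at 11.285%.

Meridian Credit Union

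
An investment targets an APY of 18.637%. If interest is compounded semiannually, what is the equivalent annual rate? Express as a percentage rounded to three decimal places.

(1 + r/2)^2 − 1 = 0.18637, so 1 + r/2 = 1.18637^(1/2).
r/2 = 0.089206, so r = 0.178412 = 17.841%.

17.841%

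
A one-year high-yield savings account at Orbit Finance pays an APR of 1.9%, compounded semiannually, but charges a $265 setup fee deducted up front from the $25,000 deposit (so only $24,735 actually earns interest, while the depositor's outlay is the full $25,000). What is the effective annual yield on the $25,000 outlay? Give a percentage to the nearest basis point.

0.83%

Value after one year: 24,735 × (1 + 0.019/2)^2 = 24,735 × 1.019090 = $25,207.20.
Effective yield on the $25,000 outlay: 25,207.20 / 25,000 − 1 = 0.008288 = 0.83%.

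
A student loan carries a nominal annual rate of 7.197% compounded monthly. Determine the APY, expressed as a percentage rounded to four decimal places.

7.4392%

EAR = (1 + 0.07197/12)^12 − 1.
= (1 + 0.005998)^12 − 1 = 1.074392 − 1 = 7.4392%.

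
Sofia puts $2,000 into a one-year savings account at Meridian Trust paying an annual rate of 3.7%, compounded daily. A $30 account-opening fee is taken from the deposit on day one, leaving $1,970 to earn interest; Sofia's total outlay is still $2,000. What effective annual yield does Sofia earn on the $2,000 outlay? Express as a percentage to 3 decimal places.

2.213%

Value after one year: 1,970 × (1 + 0.037/365)^365 = 1,970 × 1.037691 = $2,044.25.
Effective yield on the $2,000 outlay: 2,044.25 / 2,000 − 1 = 0.022126 = 2.213%.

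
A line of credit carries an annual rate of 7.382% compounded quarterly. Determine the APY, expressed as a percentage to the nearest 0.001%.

EAR = (1 + 0.07382/4)^4 − 1.
= (1 + 0.018455)^4 − 1 = 1.075889 − 1 = 7.589%.

7.589%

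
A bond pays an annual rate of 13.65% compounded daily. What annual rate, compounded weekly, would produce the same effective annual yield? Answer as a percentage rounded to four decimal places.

13.6654%

EAR = (1 + 0.1365/365)^365 − 1 = 0.146226.
Solve (1 + r/52)^52 = 1.146226: r/52 = 1.146226^(1/52) − 1 = 0.002628, so r = 0.136654 = 13.6654%.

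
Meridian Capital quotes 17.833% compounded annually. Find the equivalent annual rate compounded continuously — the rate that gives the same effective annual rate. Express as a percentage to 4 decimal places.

16.4098%

Compounded annually, EAR = nominal = 0.178330.
Equivalent continuous rate: r = ln(1 + 0.178330) = 0.164098 = 16.4098%.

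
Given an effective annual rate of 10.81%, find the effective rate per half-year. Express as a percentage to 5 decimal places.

The per-half-year rate i satisfies (1 + i)^2 = 1 + 0.1081.
i = 1.1081^(1/2) − 1 = 0.0526633 = 5.26633%.

5.26633%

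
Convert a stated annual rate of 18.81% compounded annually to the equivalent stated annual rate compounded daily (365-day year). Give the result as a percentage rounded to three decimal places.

Compounded annually, EAR = nominal = 0.188100.
Solve (1 + r/365)^365 = 1.188100: r/365 = 1.188100^(1/365) − 1 = 0.000472, so r = 0.172396 = 17.240%.

17.240%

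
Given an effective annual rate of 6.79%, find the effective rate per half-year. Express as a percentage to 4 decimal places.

3.3392%

The per-half-year rate i satisfies (1 + i)^2 = 1 + 0.0679.
i = 1.0679^(1/2) − 1 = 0.0333925 = 3.3392%.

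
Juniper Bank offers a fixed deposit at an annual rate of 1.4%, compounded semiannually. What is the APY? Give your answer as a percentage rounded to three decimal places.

1.405%

EAR = (1 + 0.014/2)^2 − 1.
= 1.014049 − 1 = 1.405%.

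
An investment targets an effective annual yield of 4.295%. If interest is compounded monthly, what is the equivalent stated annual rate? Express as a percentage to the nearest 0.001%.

4.213%

(1 + r/12)^12 − 1 = 0.04295, so 1 + r/12 = 1.04295^(1/12).
r/12 = 0.003511, so r = 0.042127 = 4.213%.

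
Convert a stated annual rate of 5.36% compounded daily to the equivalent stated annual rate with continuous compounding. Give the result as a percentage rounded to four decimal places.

5.3596%

EAR = (1 + 0.0536/365)^365 − 1 = 0.055058.
Equivalent continuous rate: r = ln(1 + 0.055058) = 0.053596 = 5.3596%.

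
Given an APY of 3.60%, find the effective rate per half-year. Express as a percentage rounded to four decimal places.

1.7841%

The per-half-year rate i satisfies (1 + i)^2 = 1 + 0.0360.
i = 1.0360^(1/2) − 1 = 0.0178409 = 1.7841%.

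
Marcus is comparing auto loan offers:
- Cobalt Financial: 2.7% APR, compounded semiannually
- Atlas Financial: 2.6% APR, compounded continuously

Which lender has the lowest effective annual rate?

Cobalt Financial: (1 + 0.027/2)^2 − 1 = 2.718%
Atlas Financial: e^0.026 − 1 = 2.634%
The lowest effective annual rate is Atlas Financial at 2.634%.

Atlas Financial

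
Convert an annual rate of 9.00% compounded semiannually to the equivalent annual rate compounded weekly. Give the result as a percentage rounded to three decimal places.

EAR = (1 + 0.0900/2)^2 − 1 = 0.092025.
Solve (1 + r/52)^52 = 1.092025: r/52 = 1.092025^(1/52) − 1 = 0.001694, so r = 0.088108 = 8.811%.

8.811%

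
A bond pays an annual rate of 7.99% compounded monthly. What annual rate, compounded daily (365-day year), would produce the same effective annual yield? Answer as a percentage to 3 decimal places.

EAR = (1 + 0.0799/12)^12 − 1 = 0.082892.
Solve (1 + r/365)^365 = 1.082892: r/365 = 1.082892^(1/365) − 1 = 0.000218, so r = 0.079644 = 7.964%.

7.964%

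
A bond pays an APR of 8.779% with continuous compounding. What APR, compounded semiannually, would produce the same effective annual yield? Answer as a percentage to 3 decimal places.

8.975%

EAR under continuous compounding: e^0.08779 − 1 = 0.091759.
Solve (1 + r/2)^2 = 1.091759: r/2 = 1.091759^(1/2) − 1 = 0.044873, so r = 0.089745 = 8.975%.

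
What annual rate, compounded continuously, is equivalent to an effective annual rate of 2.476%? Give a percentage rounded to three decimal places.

Continuous: nominal r satisfies e^r − 1 = 0.02476.
r = ln(1 + 0.02476) = ln(1.02476) = 0.024458 = 2.446%.

2.446%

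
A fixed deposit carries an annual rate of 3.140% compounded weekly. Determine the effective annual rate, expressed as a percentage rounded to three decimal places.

3.189%

EAR = (1 + 0.03140/52)^52 − 1.
= 1.031888 − 1 = 3.189%.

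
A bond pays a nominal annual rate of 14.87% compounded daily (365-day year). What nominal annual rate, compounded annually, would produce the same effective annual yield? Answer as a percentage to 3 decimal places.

16.029%

EAR = (1 + 0.1487/365)^365 − 1 = 0.160290.
Compounded annually, the equivalent nominal rate is the EAR itself: 16.029%.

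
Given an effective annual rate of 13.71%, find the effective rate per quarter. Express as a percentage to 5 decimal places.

The per-quarter rate i satisfies (1 + i)^4 = 1 + 0.1371.
i = 1.1371^(1/4) − 1 = 0.0326417 = 3.26417%.

3.26417%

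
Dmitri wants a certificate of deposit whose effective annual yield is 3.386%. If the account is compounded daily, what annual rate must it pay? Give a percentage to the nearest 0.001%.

3.330%

(1 + r/365)^365 − 1 = 0.03386, so 1 + r/365 = 1.03386^(1/365).
r/365 = 0.000091, so r = 0.033301 = 3.330%.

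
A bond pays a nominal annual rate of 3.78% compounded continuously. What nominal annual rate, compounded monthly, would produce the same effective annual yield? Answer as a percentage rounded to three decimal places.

3.786%

EAR under continuous compounding: e^0.0378 − 1 = 0.038524.
Solve (1 + r/12)^12 = 1.038524: r/12 = 1.038524^(1/12) − 1 = 0.003155, so r = 0.037860 = 3.786%.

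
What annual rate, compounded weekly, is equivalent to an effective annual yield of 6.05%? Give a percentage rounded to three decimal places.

5.877%

(1 + r/52)^52 − 1 = 0.0605, so 1 + r/52 = 1.0605^(1/52).
r/52 = 0.001130, so r = 0.058774 = 5.877%.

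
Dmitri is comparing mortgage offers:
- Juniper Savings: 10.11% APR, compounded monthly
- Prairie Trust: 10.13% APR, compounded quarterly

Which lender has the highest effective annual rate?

Juniper Savings: (1 + 0.1011/12)^12 − 1 = 10.592%
Prairie Trust: (1 + 0.1013/4)^4 − 1 = 10.521%
The highest effective annual rate is Juniper Savings at 10.592%.

Juniper Savings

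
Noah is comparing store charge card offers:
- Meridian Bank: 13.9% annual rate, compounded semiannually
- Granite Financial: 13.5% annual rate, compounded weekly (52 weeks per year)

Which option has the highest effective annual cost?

Meridian Bank: (1 + 0.139/2)^2 − 1 = 14.383%
Granite Financial: (1 + 0.135/52)^52 − 1 = 14.434%
The highest effective annual rate is Granite Financial at 14.434%.

Granite Financial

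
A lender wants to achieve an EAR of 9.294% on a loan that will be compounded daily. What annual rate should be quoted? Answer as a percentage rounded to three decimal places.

(1 + r/365)^365 − 1 = 0.09294, so 1 + r/365 = 1.09294^(1/365).
r/365 = 0.000244, so r = 0.088882 = 8.888%.

8.888%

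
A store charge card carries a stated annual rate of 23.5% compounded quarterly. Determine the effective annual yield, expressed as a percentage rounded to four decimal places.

25.6532%

EAR = (1 + 0.235/4)^4 − 1.
= (1 + 0.058750)^4 − 1 = 1.256532 − 1 = 25.6532%.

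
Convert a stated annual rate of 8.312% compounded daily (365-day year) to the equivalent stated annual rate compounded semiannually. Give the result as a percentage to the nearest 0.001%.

EAR = (1 + 0.08312/365)^365 − 1 = 0.086662.
Solve (1 + r/2)^2 = 1.086662: r/2 = 1.086662^(1/2) − 1 = 0.042431, so r = 0.084862 = 8.486%.

8.486%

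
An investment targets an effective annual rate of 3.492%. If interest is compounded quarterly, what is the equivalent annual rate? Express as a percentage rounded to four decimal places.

3.4472%

(1 + r/4)^4 − 1 = 0.03492, so 1 + r/4 = 1.03492^(1/4).
r/4 = 0.008618, so r = 0.034472 = 3.4472%.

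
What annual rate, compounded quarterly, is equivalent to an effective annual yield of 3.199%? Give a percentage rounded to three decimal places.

3.161%

(1 + r/4)^4 − 1 = 0.03199, so 1 + r/4 = 1.03199^(1/4).
r/4 = 0.007903, so r = 0.031613 = 3.161%.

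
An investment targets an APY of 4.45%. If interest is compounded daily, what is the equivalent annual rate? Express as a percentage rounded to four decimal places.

4.3541%

(1 + r/365)^365 − 1 = 0.0445, so 1 + r/365 = 1.0445^(1/365).
r/365 = 0.000119, so r = 0.043541 = 4.3541%.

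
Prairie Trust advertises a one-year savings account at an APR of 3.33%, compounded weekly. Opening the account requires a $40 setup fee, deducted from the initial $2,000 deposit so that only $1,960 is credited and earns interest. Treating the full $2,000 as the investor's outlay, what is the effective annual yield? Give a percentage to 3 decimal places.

Value after one year: 1,960 × (1 + 0.0333/52)^52 = 1,960 × 1.033850 = $2,026.35.
Effective yield on the $2,000 outlay: 2,026.35 / 2,000 − 1 = 0.013173 = 1.317%.

1.317%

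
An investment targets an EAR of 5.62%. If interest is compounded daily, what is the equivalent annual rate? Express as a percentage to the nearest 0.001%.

5.468%

(1 + r/365)^365 − 1 = 0.0562, so 1 + r/365 = 1.0562^(1/365).
r/365 = 0.000150, so r = 0.054682 = 5.468%.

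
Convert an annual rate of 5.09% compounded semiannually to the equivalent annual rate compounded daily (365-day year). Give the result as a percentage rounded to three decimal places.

EAR = (1 + 0.0509/2)^2 − 1 = 0.051548.
Solve (1 + r/365)^365 = 1.051548: r/365 = 1.051548^(1/365) − 1 = 0.000138, so r = 0.050267 = 5.027%.

5.027%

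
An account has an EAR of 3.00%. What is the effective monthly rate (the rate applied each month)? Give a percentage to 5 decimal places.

0.24663%

The per-month rate i satisfies (1 + i)^12 = 1 + 0.0300.
i = 1.0300^(1/12) − 1 = 0.0024663 = 0.24663%.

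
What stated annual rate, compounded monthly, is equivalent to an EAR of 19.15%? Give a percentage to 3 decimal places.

(1 + r/12)^12 − 1 = 0.1915, so 1 + r/12 = 1.1915^(1/12).
r/12 = 0.014708, so r = 0.176498 = 17.650%.

17.650%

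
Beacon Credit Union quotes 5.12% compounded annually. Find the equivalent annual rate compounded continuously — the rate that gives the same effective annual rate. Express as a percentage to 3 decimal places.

Compounded annually, EAR = nominal = 0.051200.
Equivalent continuous rate: r = ln(1 + 0.051200) = 0.049932 = 4.993%.

4.993%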